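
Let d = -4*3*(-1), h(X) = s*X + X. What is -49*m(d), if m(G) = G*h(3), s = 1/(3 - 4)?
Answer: 0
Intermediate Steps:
s = -1 (s = 1/(-1) = -1)
h(X) = 0 (h(X) = -X + X = 0)
d = 12 (d = -12*(-1) = 12)
m(G) = 0 (m(G) = G*0 = 0)
-49*m(d) = -49*0 = 0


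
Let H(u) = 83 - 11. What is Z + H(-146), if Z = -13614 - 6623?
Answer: -20165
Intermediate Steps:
Z = -20237
H(u) = 72
Z + H(-146) = -20237 + 72 = -20165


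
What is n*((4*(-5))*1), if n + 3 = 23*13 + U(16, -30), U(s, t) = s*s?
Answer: -11040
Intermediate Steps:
U(s, t) = s**2
n = 552 (n = -3 + (23*13 + 16**2) = -3 + (299 + 256) = -3 + 555 = 552)
n*((4*(-5))*1) = 552*((4*(-5))*1) = 552*(-20*1) = 552*(-20) = -11040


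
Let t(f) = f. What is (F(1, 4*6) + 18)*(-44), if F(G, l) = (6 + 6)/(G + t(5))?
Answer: -880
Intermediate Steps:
F(G, l) = 12/(5 + G) (F(G, l) = (6 + 6)/(G + 5) = 12/(5 + G))
(F(1, 4*6) + 18)*(-44) = (12/(5 + 1) + 18)*(-44) = (12/6 + 18)*(-44) = (12*(⅙) + 18)*(-44) = (2 + 18)*(-44) = 20*(-44) = -880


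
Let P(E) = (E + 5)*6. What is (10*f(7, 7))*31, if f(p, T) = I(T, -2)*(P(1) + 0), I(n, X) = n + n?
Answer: 156240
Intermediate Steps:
I(n, X) = 2*n
P(E) = 30 + 6*E (P(E) = (5 + E)*6 = 30 + 6*E)
f(p, T) = 72*T (f(p, T) = (2*T)*((30 + 6*1) + 0) = (2*T)*((30 + 6) + 0) = (2*T)*(36 + 0) = (2*T)*36 = 72*T)
(10*f(7, 7))*31 = (10*(72*7))*31 = (10*504)*31 = 5040*31 = 156240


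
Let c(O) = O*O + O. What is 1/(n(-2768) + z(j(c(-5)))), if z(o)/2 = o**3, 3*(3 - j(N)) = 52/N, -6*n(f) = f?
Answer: 3375/1622536 ≈ 0.0020801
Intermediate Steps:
c(O) = O + O**2 (c(O) = O**2 + O = O + O**2)
n(f) = -f/6
j(N) = 3 - 52/(3*N)
z(o) = 2*o**3
1/(n(-2768) + z(j(c(-5)))) = 1/(-1/6*(-2768) + 2*(3 - 52*(-1/(5*(1 - 5)))/3)**3) = 1/(1384/3 + 2*(3 - 52/(3*((-5*(-4)))))**3) = 1/(1384/3 + 2*(3 - 52/3/20)**3) = 1/(1384/3 + 2*(3 - 52/3*1/20)**3) = 1/(1384/3 + 2*(3 - 13/15)**3) = 1/(1384/3 + 2*(32/15)**3) = 1/(1384/3 + 2*(32768/3375)) = 1/(1384/3 + 65536/3375) = 1/(1622536/3375) = 3375/1622536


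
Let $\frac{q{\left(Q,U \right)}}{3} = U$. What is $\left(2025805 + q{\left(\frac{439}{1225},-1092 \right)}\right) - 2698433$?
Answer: $-675904$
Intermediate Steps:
$q{\left(Q,U \right)} = 3 U$
$\left(2025805 + q{\left(\frac{439}{1225},-1092 \right)}\right) - 2698433 = \left(2025805 + 3 \left(-1092\right)\right) - 2698433 = \left(2025805 - 3276\right) - 2698433 = 2022529 - 2698433 = -675904$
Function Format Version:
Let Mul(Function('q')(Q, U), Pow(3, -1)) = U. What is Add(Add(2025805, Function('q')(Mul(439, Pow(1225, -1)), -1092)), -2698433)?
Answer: -675904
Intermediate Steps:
Function('q')(Q, U) = Mul(3, U)
Add(Add(2025805, Function('q')(Mul(439, Pow(1225, -1)), -1092)), -2698433) = Add(Add(2025805, Mul(3, -1092)), -2698433) = Add(Add(2025805, -3276), -2698433) = Add(2022529, -2698433) = -675904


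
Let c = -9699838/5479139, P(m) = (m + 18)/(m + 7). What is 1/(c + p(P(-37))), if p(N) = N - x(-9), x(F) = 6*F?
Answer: 164374170/8689313681 ≈ 0.018917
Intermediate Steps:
P(m) = (18 + m)/(7 + m)
c = -9699838/5479139 (c = -9699838*1/5479139 = -9699838/5479139 ≈ -1.7703)
p(N) = 54 + N (p(N) = N - 6*(-9) = N - 1*(-54) = N + 54 = 54 + N)
1/(c + p(P(-37))) = 1/(-9699838/5479139 + (54 + (18 - 37)/(7 - 37))) = 1/(-9699838/5479139 + (54 - 19/(-30))) = 1/(-9699838/5479139 + (54 - 1/30*(-19))) = 1/(-9699838/5479139 + (54 + 19/30)) = 1/(-9699838/5479139 + 1639/30) = 1/(8689313681/164374170) = 164374170/8689313681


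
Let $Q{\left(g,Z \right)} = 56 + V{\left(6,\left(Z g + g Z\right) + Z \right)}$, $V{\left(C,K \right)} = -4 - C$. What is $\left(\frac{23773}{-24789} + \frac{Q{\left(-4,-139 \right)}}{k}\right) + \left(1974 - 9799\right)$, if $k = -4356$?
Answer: $- \frac{140842518797}{17996814} \approx -7826.0$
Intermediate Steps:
$Q{\left(g,Z \right)} = 46$ ($Q{\left(g,Z \right)} = 56 - 10 = 46$)
$\left(\frac{23773}{-24789} + \frac{Q{\left(-4,-139 \right)}}{k}\right) + \left(1974 - 9799\right) = \left(\frac{23773}{-24789} + \frac{46}{-4356}\right) + \left(1974 - 9799\right) = \left(23773 \left(- \frac{1}{24789}\right) + 46 \left(- \frac{1}{4356}\right)\right) + \left(1974 - 9799\right) = \left(- \frac{23773}{24789} - \frac{23}{2178}\right) - 7825 = - \frac{17449247}{17996814} - 7825 = - \frac{140842518797}{17996814}$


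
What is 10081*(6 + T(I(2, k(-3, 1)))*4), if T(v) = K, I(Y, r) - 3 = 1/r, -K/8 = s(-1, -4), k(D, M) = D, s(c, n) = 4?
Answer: -1229882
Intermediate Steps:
K = -32 (K = -8*4 = -32)
I(Y, r) = 3 + 1/r
T(v) = -32
10081*(6 + T(I(2, k(-3, 1)))*4) = 10081*(6 - 32*4) = 10081*(6 - 128) = 10081*(-122) = -1229882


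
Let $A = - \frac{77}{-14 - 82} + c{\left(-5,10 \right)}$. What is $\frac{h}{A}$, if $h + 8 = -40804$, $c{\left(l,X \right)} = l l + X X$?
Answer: $- \frac{3917952}{12077} \approx -324.41$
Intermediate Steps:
$c{\left(l,X \right)} = X^{2} + l^{2}$ ($c{\left(l,X \right)} = l^{2} + X^{2} = X^{2} + l^{2}$)
$h = -40812$ ($h = -8 - 40804 = -40812$)
$A = \frac{12077}{96}$ ($A = - \frac{77}{-14 - 82} + \left(10^{2} + \left(-5\right)^{2}\right) = - \frac{77}{-96} + \left(100 + 25\right) = \left(-77\right) \left(- \frac{1}{96}\right) + 125 = \frac{77}{96} + 125 = \frac{12077}{96} \approx 125.8$)
$\frac{h}{A} = - \frac{40812}{\frac{12077}{96}} = \left(-40812\right) \frac{96}{12077} = - \frac{3917952}{12077}$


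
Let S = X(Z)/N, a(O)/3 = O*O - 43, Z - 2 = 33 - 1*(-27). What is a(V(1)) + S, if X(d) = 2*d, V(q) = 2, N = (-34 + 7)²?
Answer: -85169/729 ≈ -116.83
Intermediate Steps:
Z = 62 (Z = 2 + (33 - 1*(-27)) = 2 + (33 + 27) = 2 + 60 = 62)
N = 729 (N = (-27)² = 729)
a(O) = -129 + 3*O² (a(O) = 3*(O*O - 43) = 3*(O² - 43) = 3*(-43 + O²) = -129 + 3*O²)
S = 124/729 (S = (2*62)/729 = 124*(1/729) = 124/729 ≈ 0.17010)
a(V(1)) + S = (-129 + 3*2²) + 124/729 = (-129 + 3*4) + 124/729 = (-129 + 12) + 124/729 = -117 + 124/729 = -85169/729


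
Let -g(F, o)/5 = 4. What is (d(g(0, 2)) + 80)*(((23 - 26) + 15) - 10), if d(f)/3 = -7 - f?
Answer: 238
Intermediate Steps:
g(F, o) = -20 (g(F, o) = -5*4 = -20)
d(f) = -21 - 3*f (d(f) = 3*(-7 - f) = -21 - 3*f)
(d(g(0, 2)) + 80)*(((23 - 26) + 15) - 10) = ((-21 - 3*(-20)) + 80)*(((23 - 26) + 15) - 10) = ((-21 + 60) + 80)*((-3 + 15) - 10) = (39 + 80)*(12 - 10) = 119*2 = 238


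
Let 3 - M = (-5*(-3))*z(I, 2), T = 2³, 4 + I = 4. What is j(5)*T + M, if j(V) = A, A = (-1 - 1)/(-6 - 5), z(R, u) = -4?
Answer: 709/11 ≈ 64.455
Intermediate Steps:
I = 0 (I = -4 + 4 = 0)
T = 8
A = 2/11 (A = -2/(-11) = -2*(-1/11) = 2/11 ≈ 0.18182)
M = 63 (M = 3 - (-5*(-3))*(-4) = 3 - 15*(-4) = 3 - 1*(-60) = 3 + 60 = 63)
j(V) = 2/11
j(5)*T + M = (2/11)*8 + 63 = 16/11 + 63 = 709/11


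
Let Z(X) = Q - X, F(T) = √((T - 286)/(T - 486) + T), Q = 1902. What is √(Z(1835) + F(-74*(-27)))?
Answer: √(29547 + 14*√1983639)/21 ≈ 10.569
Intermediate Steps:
F(T) = √(T + (-286 + T)/(-486 + T)) (F(T) = √((-286 + T)/(-486 + T) + T) = √(T + (-286 + T)/(-486 + T)))
Z(X) = 1902 - X
√(Z(1835) + F(-74*(-27))) = √((1902 - 1*1835) + √((-286 - 74*(-27) + (-74*(-27))*(-486 - 74*(-27)))/(-486 - 74*(-27)))) = √((1902 - 1835) + √((-286 + 1998 + 1998*(-486 + 1998))/(-486 + 1998))) = √(67 + √((-286 + 1998 + 1998*1512)/1512)) = √(67 + √((-286 + 1998 + 3020976)/1512)) = √(67 + √((1/1512)*3022688)) = √(67 + √(377836/189)) = √(67 + 2*√1983639/63)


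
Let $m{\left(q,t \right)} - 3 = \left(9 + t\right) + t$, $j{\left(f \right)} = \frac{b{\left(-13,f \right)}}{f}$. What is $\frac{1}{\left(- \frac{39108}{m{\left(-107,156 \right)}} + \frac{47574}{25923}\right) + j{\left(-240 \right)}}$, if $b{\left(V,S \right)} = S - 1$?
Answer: $- \frac{18664560}{2199885911} \approx -0.0084843$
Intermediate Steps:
$b{\left(V,S \right)} = -1 + S$ ($b{\left(V,S \right)} = S - 1 = -1 + S$)
$j{\left(f \right)} = \frac{-1 + f}{f}$
$m{\left(q,t \right)} = 12 + 2 t$ ($m{\left(q,t \right)} = 3 + \left(\left(9 + t\right) + t\right) = 3 + \left(9 + 2 t\right) = 12 + 2 t$)
$\frac{1}{\left(- \frac{39108}{m{\left(-107,156 \right)}} + \frac{47574}{25923}\right) + j{\left(-240 \right)}} = \frac{1}{\left(- \frac{39108}{12 + 2 \cdot 156} + \frac{47574}{25923}\right) + \frac{-1 - 240}{-240}} = \frac{1}{\left(- \frac{39108}{12 + 312} + 47574 \cdot \frac{1}{25923}\right) - - \frac{241}{240}} = \frac{1}{\left(- \frac{39108}{324} + \frac{15858}{8641}\right) + \frac{241}{240}} = \frac{1}{\left(\left(-39108\right) \frac{1}{324} + \frac{15858}{8641}\right) + \frac{241}{240}} = \frac{1}{\left(- \frac{3259}{27} + \frac{15858}{8641}\right) + \frac{241}{240}} = \frac{1}{- \frac{27732853}{233307} + \frac{241}{240}} = \frac{1}{- \frac{2199885911}{18664560}} = - \frac{18664560}{2199885911}$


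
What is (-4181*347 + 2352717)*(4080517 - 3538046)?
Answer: 489260019610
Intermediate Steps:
(-4181*347 + 2352717)*(4080517 - 3538046) = (-1450807 + 2352717)*542471 = 901910*542471 = 489260019610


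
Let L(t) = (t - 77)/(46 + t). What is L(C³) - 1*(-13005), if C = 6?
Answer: 3407449/262 ≈ 13006.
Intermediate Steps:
L(t) = (-77 + t)/(46 + t)
L(C³) - 1*(-13005) = (-77 + 6³)/(46 + 6³) - 1*(-13005) = (-77 + 216)/(46 + 216) + 13005 = 139/262 + 13005 = 3407449/262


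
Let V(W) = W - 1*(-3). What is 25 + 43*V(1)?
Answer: 197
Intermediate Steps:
V(W) = 3 + W (V(W) = W + 3 = 3 + W)
25 + 43*V(1) = 25 + 43*(3 + 1) = 25 + 43*4 = 25 + 172 = 197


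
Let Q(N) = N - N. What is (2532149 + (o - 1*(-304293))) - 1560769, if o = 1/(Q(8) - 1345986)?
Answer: 1717037998577/1345986 ≈ 1.2757e+6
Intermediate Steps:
Q(N) = 0
o = -1/1345986 (o = 1/(0 - 1345986) = 1/(-1345986) = -1/1345986 ≈ -7.4295e-7)
(2532149 + (o - 1*(-304293))) - 1560769 = (2532149 + (-1/1345986 - 1*(-304293))) - 1560769 = (2532149 + (-1/1345986 + 304293)) - 1560769 = (2532149 + 409574117897/1345986) - 1560769 = 3817811221811/1345986 - 1560769 = 1717037998577/1345986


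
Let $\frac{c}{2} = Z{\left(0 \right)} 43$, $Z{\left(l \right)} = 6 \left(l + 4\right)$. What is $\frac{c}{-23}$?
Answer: $- \frac{2064}{23} \approx -89.739$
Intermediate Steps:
$Z{\left(l \right)} = 24 + 6 l$ ($Z{\left(l \right)} = 6 \left(4 + l\right) = 24 + 6 l$)
$c = 2064$ ($c = 2 \left(24 + 6 \cdot 0\right) 43 = 2 \left(24 + 0\right) 43 = 2 \cdot 24 \cdot 43 = 2 \cdot 1032 = 2064$)
$\frac{c}{-23} = \frac{1}{-23} \cdot 2064 = \left(- \frac{1}{23}\right) 2064 = - \frac{2064}{23}$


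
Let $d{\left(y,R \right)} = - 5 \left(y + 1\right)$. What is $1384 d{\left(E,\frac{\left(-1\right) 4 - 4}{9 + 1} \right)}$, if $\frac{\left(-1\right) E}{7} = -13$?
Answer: $-636640$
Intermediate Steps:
$E = 91$ ($E = \left(-7\right) \left(-13\right) = 91$)
$d{\left(y,R \right)} = -5 - 5 y$ ($d{\left(y,R \right)} = - 5 \left(1 + y\right) = -5 - 5 y$)
$1384 d{\left(E,\frac{\left(-1\right) 4 - 4}{9 + 1} \right)} = 1384 \left(-5 - 455\right) = 1384 \left(-460\right) = -636640$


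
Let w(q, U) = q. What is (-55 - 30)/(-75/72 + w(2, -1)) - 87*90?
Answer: -182130/23 ≈ -7918.7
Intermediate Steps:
(-55 - 30)/(-75/72 + w(2, -1)) - 87*90 = (-55 - 30)/(-75/72 + 2) - 87*90 = -85/(-75*1/72 + 2) - 7830 = -85/(-25/24 + 2) - 7830 = -85/23/24 - 7830 = -85*24/23 - 7830 = -2040/23 - 7830 = -182130/23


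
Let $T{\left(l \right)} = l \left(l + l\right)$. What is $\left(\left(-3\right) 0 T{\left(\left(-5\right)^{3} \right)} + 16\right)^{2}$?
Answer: $256$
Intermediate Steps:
$T{\left(l \right)} = 2 l^{2}$ ($T{\left(l \right)} = l 2 l = 2 l^{2}$)
$\left(\left(-3\right) 0 T{\left(\left(-5\right)^{3} \right)} + 16\right)^{2} = \left(\left(-3\right) 0 \cdot 2 \left(\left(-5\right)^{3}\right)^{2} + 16\right)^{2} = \left(0 \cdot 2 \left(-125\right)^{2} + 16\right)^{2} = \left(0 \cdot 2 \cdot 15625 + 16\right)^{2} = \left(0 \cdot 31250 + 16\right)^{2} = \left(0 + 16\right)^{2} = 16^{2} = 256$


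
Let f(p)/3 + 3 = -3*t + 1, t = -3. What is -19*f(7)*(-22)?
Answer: 8778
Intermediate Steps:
f(p) = 21 (f(p) = -9 + 3*(-3*(-3) + 1) = -9 + 3*(9 + 1) = -9 + 3*10 = -9 + 30 = 21)
-19*f(7)*(-22) = -19*21*(-22) = -399*(-22) = 8778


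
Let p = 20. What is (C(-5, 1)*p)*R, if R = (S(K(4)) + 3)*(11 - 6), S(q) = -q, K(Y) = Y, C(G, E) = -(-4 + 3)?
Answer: -100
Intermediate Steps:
C(G, E) = 1 (C(G, E) = -1*(-1) = 1)
R = -5 (R = (-1*4 + 3)*(11 - 6) = (-4 + 3)*5 = -1*5 = -5)
(C(-5, 1)*p)*R = (1*20)*(-5) = 20*(-5) = -100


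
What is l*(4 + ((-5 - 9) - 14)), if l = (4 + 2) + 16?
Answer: -528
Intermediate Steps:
l = 22 (l = 6 + 16 = 22)
l*(4 + ((-5 - 9) - 14)) = 22*(4 + ((-5 - 9) - 14)) = 22*(4 + (-14 - 14)) = 22*(4 - 28) = 22*(-24) = -528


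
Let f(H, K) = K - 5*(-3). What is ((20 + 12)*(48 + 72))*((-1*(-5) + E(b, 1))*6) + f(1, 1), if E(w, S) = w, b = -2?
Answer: 69136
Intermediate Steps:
f(H, K) = 15 + K (f(H, K) = K + 15 = 15 + K)
((20 + 12)*(48 + 72))*((-1*(-5) + E(b, 1))*6) + f(1, 1) = ((20 + 12)*(48 + 72))*((-1*(-5) - 2)*6) + (15 + 1) = (32*120)*((5 - 2)*6) + 16 = 3840*(3*6) + 16 = 3840*18 + 16 = 69120 + 16 = 69136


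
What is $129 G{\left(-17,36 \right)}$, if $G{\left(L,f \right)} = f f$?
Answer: $167184$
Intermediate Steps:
$G{\left(L,f \right)} = f^{2}$
$129 G{\left(-17,36 \right)} = 129 \cdot 36^{2} = 129 \cdot 1296 = 167184$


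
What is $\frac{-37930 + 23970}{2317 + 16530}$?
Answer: $- \frac{13960}{18847} \approx -0.7407$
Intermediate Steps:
$\frac{-37930 + 23970}{2317 + 16530} = - \frac{13960}{18847}$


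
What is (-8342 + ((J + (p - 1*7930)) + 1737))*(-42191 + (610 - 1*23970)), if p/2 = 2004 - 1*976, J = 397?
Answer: 791987182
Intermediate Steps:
p = 2056 (p = 2*(2004 - 1*976) = 2*(2004 - 976) = 2*1028 = 2056)
(-8342 + ((J + (p - 1*7930)) + 1737))*(-42191 + (610 - 1*23970)) = (-8342 + ((397 + (2056 - 1*7930)) + 1737))*(-42191 + (610 - 1*23970)) = (-8342 + ((397 + (2056 - 7930)) + 1737))*(-42191 + (610 - 23970)) = (-8342 + ((397 - 5874) + 1737))*(-42191 - 23360) = (-8342 + (-5477 + 1737))*(-65551) = (-8342 - 3740)*(-65551) = -12082*(-65551) = 791987182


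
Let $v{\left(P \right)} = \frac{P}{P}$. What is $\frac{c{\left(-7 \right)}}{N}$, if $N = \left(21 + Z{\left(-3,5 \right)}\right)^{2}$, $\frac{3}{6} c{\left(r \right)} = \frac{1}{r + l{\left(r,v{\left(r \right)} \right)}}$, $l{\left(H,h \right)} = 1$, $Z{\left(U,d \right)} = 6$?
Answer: $- \frac{1}{2187} \approx -0.00045725$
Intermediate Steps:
$v{\left(P \right)} = 1$
$c{\left(r \right)} = \frac{2}{1 + r}$ ($c{\left(r \right)} = \frac{2}{r + 1} = \frac{2}{1 + r}$)
$N = 729$ ($N = \left(21 + 6\right)^{2} = 27^{2} = 729$)
$\frac{c{\left(-7 \right)}}{N} = \frac{2 \frac{1}{1 - 7}}{729} = \frac{2}{-6} \cdot \frac{1}{729} = 2 \left(- \frac{1}{6}\right) \frac{1}{729} = \left(- \frac{1}{3}\right) \frac{1}{729} = - \frac{1}{2187}$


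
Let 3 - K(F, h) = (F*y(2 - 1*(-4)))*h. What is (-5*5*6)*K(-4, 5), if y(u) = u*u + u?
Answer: -126450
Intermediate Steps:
y(u) = u + u² (y(u) = u² + u = u + u²)
K(F, h) = 3 - 42*F*h (K(F, h) = 3 - F*((2 - 1*(-4))*(1 + (2 - 1*(-4))))*h = 3 - F*((2 + 4)*(1 + (2 + 4)))*h = 3 - F*(6*(1 + 6))*h = 3 - F*(6*7)*h = 3 - F*42*h = 3 - 42*F*h)
(-5*5*6)*K(-4, 5) = (-5*5*6)*(3 - 42*(-4)*5) = (-25*6)*(3 + 840) = -150*843 = -126450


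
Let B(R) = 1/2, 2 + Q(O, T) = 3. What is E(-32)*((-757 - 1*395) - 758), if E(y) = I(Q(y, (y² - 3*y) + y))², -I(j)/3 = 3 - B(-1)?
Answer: -214875/2 ≈ -1.0744e+5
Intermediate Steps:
Q(O, T) = 1 (Q(O, T) = -2 + 3 = 1)
B(R) = ½
I(j) = -15/2 (I(j) = -3*(3 - 1*½) = -3*(3 - ½) = -3*5/2 = -15/2)
E(y) = 225/4 (E(y) = (-15/2)² = 225/4)
E(-32)*((-757 - 1*395) - 758) = 225*((-757 - 1*395) - 758)/4 = 225*((-757 - 395) - 758)/4 = 225*(-1152 - 758)/4 = (225/4)*(-1910) = -214875/2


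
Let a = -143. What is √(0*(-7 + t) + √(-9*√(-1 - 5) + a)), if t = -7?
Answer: (-143 - 9*I*√6)^(¼) ≈ 2.5444 - 2.3569*I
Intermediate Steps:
√(0*(-7 + t) + √(-9*√(-1 - 5) + a)) = √(0*(-7 - 7) + √(-9*√(-1 - 5) - 143)) = √(0*(-14) + √(-9*√(-6) - 143)) = √(0 + √(-9*I*√6 - 143)) = √(0 + √(-143 - 9*I*√6)) = √(√(-143 - 9*I*√6)) = (-143 - 9*I*√6)^(¼)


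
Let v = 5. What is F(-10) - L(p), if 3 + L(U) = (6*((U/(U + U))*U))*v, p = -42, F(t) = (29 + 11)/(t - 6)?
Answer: 1261/2 ≈ 630.50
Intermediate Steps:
F(t) = 40/(-6 + t)
L(U) = -3 + 15*U (L(U) = -3 + (6*((U/(U + U))*U))*5 = -3 + (6*((U/((2*U)))*U))*5 = -3 + (6*((U*(1/(2*U)))*U))*5 = -3 + (6*(U/2))*5 = -3 + (3*U)*5 = -3 + 15*U)
F(-10) - L(p) = 40/(-6 - 10) - (-3 + 15*(-42)) = 40/(-16) - (-3 - 630) = 40*(-1/16) - 1*(-633) = -5/2 + 633 = 1261/2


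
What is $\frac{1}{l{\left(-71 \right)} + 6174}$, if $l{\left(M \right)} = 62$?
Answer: $\frac{1}{6236} \approx 0.00016036$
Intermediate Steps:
$\frac{1}{l{\left(-71 \right)} + 6174} = \frac{1}{62 + 6174} = \frac{1}{6236}$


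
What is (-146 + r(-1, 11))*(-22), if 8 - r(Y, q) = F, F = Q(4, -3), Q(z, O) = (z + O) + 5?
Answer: 3168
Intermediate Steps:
Q(z, O) = 5 + O + z (Q(z, O) = (O + z) + 5 = 5 + O + z)
F = 6 (F = 5 - 3 + 4 = 6)
r(Y, q) = 2 (r(Y, q) = 8 - 1*6 = 8 - 6 = 2)
(-146 + r(-1, 11))*(-22) = (-146 + 2)*(-22) = -144*(-22) = 3168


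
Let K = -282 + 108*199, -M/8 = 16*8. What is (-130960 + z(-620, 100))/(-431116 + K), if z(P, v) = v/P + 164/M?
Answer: 1039301111/3253014016 ≈ 0.31949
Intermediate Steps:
M = -1024 (M = -128*8 = -8*128 = -1024)
K = 21210 (K = -282 + 21492 = 21210)
z(P, v) = -41/256 + v/P (z(P, v) = v/P + 164/(-1024) = v/P + 164*(-1/1024) = v/P - 41/256 = -41/256 + v/P)
(-130960 + z(-620, 100))/(-431116 + K) = (-130960 + (-41/256 + 100/(-620)))/(-431116 + 21210) = (-130960 + (-41/256 + 100*(-1/620)))/(-409906) = (-130960 + (-41/256 - 5/31))*(-1/409906) = (-130960 - 2551/7936)*(-1/409906) = -1039301111/7936*(-1/409906) = 1039301111/3253014016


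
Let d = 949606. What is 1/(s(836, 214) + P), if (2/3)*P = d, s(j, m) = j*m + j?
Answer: 1/1604149 ≈ 6.2338e-7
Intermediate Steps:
s(j, m) = j + j*m
P = 1424409 (P = (3/2)*949606 = 1424409)
1/(s(836, 214) + P) = 1/(836*(1 + 214) + 1424409) = 1/(836*215 + 1424409) = 1/(179740 + 1424409) = 1/1604149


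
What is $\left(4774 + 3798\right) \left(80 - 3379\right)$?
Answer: $-28279028$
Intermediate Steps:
$\left(4774 + 3798\right) \left(80 - 3379\right) = 8572 \left(80 - 3379\right) = 8572 \left(-3299\right) = -28279028$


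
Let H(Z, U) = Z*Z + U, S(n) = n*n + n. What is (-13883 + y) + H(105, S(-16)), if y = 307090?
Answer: 304472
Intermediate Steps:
S(n) = n + n² (S(n) = n² + n = n + n²)
H(Z, U) = U + Z² (H(Z, U) = Z² + U = U + Z²)
(-13883 + y) + H(105, S(-16)) = (-13883 + 307090) + (-16*(1 - 16) + 105²) = 293207 + (-16*(-15) + 11025) = 293207 + (240 + 11025) = 293207 + 11265 = 304472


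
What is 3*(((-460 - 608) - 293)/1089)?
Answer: -1361/363 ≈ -3.7493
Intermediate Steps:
3*(((-460 - 608) - 293)/1089) = 3*((-1068 - 293)*(1/1089)) = 3*(-1361*1/1089) = 3*(-1361/1089) = -1361/363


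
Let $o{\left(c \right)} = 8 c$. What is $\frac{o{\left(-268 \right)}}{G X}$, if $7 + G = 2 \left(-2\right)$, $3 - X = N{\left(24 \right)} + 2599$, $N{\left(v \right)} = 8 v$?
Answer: $- \frac{536}{7667} \approx -0.06991$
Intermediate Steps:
$X = -2788$ ($X = 3 - \left(8 \cdot 24 + 2599\right) = 3 - \left(192 + 2599\right) = 3 - 2791 = -2788$)
$G = -11$ ($G = -7 + 2 \left(-2\right) = -7 - 4 = -11$)
$\frac{o{\left(-268 \right)}}{G X} = \frac{8 \left(-268\right)}{\left(-11\right) \left(-2788\right)} = - \frac{2144}{30668} = \left(-2144\right) \frac{1}{30668} = - \frac{536}{7667}$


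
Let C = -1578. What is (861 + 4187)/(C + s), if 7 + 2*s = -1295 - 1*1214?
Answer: -1262/709 ≈ -1.7800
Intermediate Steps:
s = -1258 (s = -7/2 + (-1295 - 1*1214)/2 = -7/2 + (-1295 - 1214)/2 = -7/2 + (1/2)*(-2509) = -7/2 - 2509/2 = -1258)
(861 + 4187)/(C + s) = (861 + 4187)/(-1578 - 1258) = 5048/(-2836) = 5048*(-1/2836) = -1262/709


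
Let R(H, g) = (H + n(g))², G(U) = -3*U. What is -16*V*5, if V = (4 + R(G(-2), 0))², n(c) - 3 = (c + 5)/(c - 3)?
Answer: -21632000/81 ≈ -2.6706e+5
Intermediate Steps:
n(c) = 3 + (5 + c)/(-3 + c) (n(c) = 3 + (c + 5)/(c - 3) = 3 + (5 + c)/(-3 + c))
R(H, g) = (H + 4*(-1 + g)/(-3 + g))²
V = 270400/81 (V = (4 + (-4 + 4*0 + (-3*(-2))*(-3 + 0))²/(-3 + 0)²)² = (4 + (-4 + 0 + 6*(-3))²/(-3)²)² = (4 + (-4 + 0 - 18)²/9)² = (4 + (⅑)*(-22)²)² = (4 + (⅑)*484)² = (4 + 484/9)² = (520/9)² = 270400/81 ≈ 3338.3)
-16*V*5 = -16*270400/81*5 = -4326400/81*5 = -21632000/81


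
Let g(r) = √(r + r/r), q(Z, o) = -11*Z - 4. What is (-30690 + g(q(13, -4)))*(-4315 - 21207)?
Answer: 783270180 - 25522*I*√146 ≈ 7.8327e+8 - 3.0838e+5*I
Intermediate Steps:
q(Z, o) = -4 - 11*Z
g(r) = √(1 + r) (g(r) = √(r + 1) = √(1 + r))
(-30690 + g(q(13, -4)))*(-4315 - 21207) = (-30690 + √(1 + (-4 - 11*13)))*(-4315 - 21207) = (-30690 + √(1 + (-4 - 143)))*(-25522) = (-30690 + √(1 - 147))*(-25522) = (-30690 + √(-146))*(-25522) = (-30690 + I*√146)*(-25522) = 783270180 - 25522*I*√146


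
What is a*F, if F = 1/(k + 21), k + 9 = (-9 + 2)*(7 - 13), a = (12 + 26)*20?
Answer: 380/27 ≈ 14.074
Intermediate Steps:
a = 760 (a = 38*20 = 760)
k = 33 (k = -9 + (-9 + 2)*(7 - 13) = -9 - 7*(-6) = -9 + 42 = 33)
F = 1/54 (F = 1/(33 + 21) = 1/54 ≈ 0.018519)
a*F = 760*(1/54) = 380/27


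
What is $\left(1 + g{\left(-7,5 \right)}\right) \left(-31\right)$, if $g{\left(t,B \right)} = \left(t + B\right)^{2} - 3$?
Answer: $-62$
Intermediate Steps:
$g{\left(t,B \right)} = -3 + \left(B + t\right)^{2}$ ($g{\left(t,B \right)} = \left(B + t\right)^{2} - 3 = -3 + \left(B + t\right)^{2}$)
$\left(1 + g{\left(-7,5 \right)}\right) \left(-31\right) = \left(1 - \left(3 - \left(5 - 7\right)^{2}\right)\right) \left(-31\right) = \left(1 - \left(3 - \left(-2\right)^{2}\right)\right) \left(-31\right) = \left(1 + \left(-3 + 4\right)\right) \left(-31\right) = \left(1 + 1\right) \left(-31\right) = 2 \left(-31\right) = -62$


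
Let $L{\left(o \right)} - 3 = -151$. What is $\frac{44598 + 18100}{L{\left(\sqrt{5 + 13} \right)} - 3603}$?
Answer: $- \frac{62698}{3751} \approx -16.715$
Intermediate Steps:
$L{\left(o \right)} = -148$ ($L{\left(o \right)} = 3 - 151 = -148$)
$\frac{44598 + 18100}{L{\left(\sqrt{5 + 13} \right)} - 3603} = \frac{44598 + 18100}{-148 - 3603} = \frac{62698}{-3751} = 62698 \left(- \frac{1}{3751}\right) = - \frac{62698}{3751}$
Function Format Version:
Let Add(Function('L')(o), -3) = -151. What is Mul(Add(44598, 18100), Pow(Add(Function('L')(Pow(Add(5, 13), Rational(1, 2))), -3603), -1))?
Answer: Rational(-62698, 3751) ≈ -16.715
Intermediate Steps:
Function('L')(o) = -148 (Function('L')(o) = Add(3, -151) = -148)
Mul(Add(44598, 18100), Pow(Add(Function('L')(Pow(Add(5, 13), Rational(1, 2))), -3603), -1)) = Mul(Add(44598, 18100), Pow(Add(-148, -3603), -1)) = Mul(62698, Pow(-3751, -1)) = Mul(62698, Rational(-1, 3751)) = Rational(-62698, 3751)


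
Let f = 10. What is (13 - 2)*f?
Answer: 110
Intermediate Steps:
(13 - 2)*f = (13 - 2)*10 = 11*10 = 110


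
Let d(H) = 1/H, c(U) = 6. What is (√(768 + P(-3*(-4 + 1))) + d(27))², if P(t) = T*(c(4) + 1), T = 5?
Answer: 585388/729 + 2*√803/27 ≈ 805.10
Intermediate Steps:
P(t) = 35 (P(t) = 5*(6 + 1) = 5*7 = 35)
(√(768 + P(-3*(-4 + 1))) + d(27))² = (√(768 + 35) + 1/27)² = (√803 + 1/27)² = (1/27 + √803)²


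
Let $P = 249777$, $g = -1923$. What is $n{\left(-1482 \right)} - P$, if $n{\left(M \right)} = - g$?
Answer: $-247854$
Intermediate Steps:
$n{\left(M \right)} = 1923$ ($n{\left(M \right)} = \left(-1\right) \left(-1923\right) = 1923$)
$n{\left(-1482 \right)} - P = 1923 - 249777 = -247854$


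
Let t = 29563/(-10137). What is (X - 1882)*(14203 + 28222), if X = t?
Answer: -810631317725/10137 ≈ -7.9968e+7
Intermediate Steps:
t = -29563/10137 (t = 29563*(-1/10137) = -29563/10137 ≈ -2.9163)
X = -29563/10137 ≈ -2.9163
(X - 1882)*(14203 + 28222) = (-29563/10137 - 1882)*(14203 + 28222) = -19107397/10137*42425 = -810631317725/10137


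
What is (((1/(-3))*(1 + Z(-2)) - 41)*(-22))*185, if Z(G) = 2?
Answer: 170940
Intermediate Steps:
(((1/(-3))*(1 + Z(-2)) - 41)*(-22))*185 = (((1/(-3))*(1 + 2) - 41)*(-22))*185 = (((1*(-⅓))*3 - 41)*(-22))*185 = ((-⅓*3 - 41)*(-22))*185 = ((-1 - 41)*(-22))*185 = -42*(-22)*185 = 924*185 = 170940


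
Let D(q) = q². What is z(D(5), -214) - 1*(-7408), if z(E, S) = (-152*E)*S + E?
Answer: 820633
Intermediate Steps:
z(E, S) = E - 152*E*S (z(E, S) = -152*E*S + E = E - 152*E*S)
z(D(5), -214) - 1*(-7408) = 5²*(1 - 152*(-214)) - 1*(-7408) = 25*(1 + 32528) + 7408 = 25*32529 + 7408 = 813225 + 7408 = 820633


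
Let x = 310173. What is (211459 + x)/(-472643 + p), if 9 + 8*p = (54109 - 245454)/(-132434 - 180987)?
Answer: -326980846144/296273140767 ≈ -1.1036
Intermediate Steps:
p = -657361/626842 (p = -9/8 + ((54109 - 245454)/(-132434 - 180987))/8 = -9/8 + (-191345/(-313421))/8 = -9/8 + (-191345*(-1/313421))/8 = -9/8 + (⅛)*(191345/313421) = -9/8 + 191345/2507368 = -657361/626842 ≈ -1.0487)
(211459 + x)/(-472643 + p) = (211459 + 310173)/(-472643 - 657361/626842) = 521632/(-296273140767/626842) = 521632*(-626842/296273140767) = -326980846144/296273140767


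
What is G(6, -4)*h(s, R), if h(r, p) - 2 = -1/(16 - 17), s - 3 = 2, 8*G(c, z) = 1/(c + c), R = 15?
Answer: 1/32 ≈ 0.031250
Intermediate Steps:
G(c, z) = 1/(16*c) (G(c, z) = 1/(8*(c + c)) = 1/(8*((2*c))) = (1/(2*c))/8 = 1/(16*c))
s = 5 (s = 3 + 2 = 5)
h(r, p) = 3 (h(r, p) = 2 - 1/(16 - 17) = 2 - 1/(-1) = 2 - 1*(-1) = 2 + 1 = 3)
G(6, -4)*h(s, R) = ((1/16)/6)*3 = ((1/16)*(1/6))*3 = (1/96)*3 = 1/32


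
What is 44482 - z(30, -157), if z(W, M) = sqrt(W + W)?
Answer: 44482 - 2*sqrt(15) ≈ 44474.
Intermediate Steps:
z(W, M) = sqrt(2)*sqrt(W) (z(W, M) = sqrt(2*W) = sqrt(2)*sqrt(W))
44482 - z(30, -157) = 44482 - sqrt(2)*sqrt(30) = 44482 - 2*sqrt(15)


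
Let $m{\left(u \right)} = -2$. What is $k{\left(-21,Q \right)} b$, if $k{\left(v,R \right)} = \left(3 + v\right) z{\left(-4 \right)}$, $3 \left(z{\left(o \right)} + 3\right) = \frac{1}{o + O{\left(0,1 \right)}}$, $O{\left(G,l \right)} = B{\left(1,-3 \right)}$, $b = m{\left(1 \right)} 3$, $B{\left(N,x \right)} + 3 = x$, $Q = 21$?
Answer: $- \frac{1638}{5} \approx -327.6$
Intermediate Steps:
$B{\left(N,x \right)} = -3 + x$
$b = -6$ ($b = \left(-2\right) 3 = -6$)
$O{\left(G,l \right)} = -6$ ($O{\left(G,l \right)} = -3 - 3 = -6$)
$z{\left(o \right)} = -3 + \frac{1}{3 \left(-6 + o\right)}$ ($z{\left(o \right)} = -3 + \frac{1}{3 \left(o - 6\right)} = -3 + \frac{1}{3 \left(-6 + o\right)}$)
$k{\left(v,R \right)} = - \frac{91}{10} - \frac{91 v}{30}$ ($k{\left(v,R \right)} = \left(3 + v\right) \frac{55 - -36}{3 \left(-6 - 4\right)} = \left(3 + v\right) \frac{55 + 36}{3 \left(-10\right)} = \left(3 + v\right) \frac{1}{3} \left(- \frac{1}{10}\right) 91 = \left(3 + v\right) \left(- \frac{91}{30}\right) = - \frac{91}{10} - \frac{91 v}{30}$)
$k{\left(-21,Q \right)} b = \left(- \frac{91}{10} - - \frac{637}{10}\right) \left(-6\right) = \left(- \frac{91}{10} + \frac{637}{10}\right) \left(-6\right) = \frac{273}{5} \left(-6\right) = - \frac{1638}{5}$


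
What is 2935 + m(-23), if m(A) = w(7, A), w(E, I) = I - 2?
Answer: 2910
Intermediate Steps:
w(E, I) = -2 + I
m(A) = -2 + A
2935 + m(-23) = 2935 + (-2 - 23) = 2935 - 25 = 2910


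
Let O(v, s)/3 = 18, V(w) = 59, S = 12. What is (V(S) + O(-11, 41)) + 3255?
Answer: 3368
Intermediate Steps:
O(v, s) = 54 (O(v, s) = 3*18 = 54)
(V(S) + O(-11, 41)) + 3255 = (59 + 54) + 3255 = 113 + 3255 = 3368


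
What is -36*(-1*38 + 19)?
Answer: 684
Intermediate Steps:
-36*(-1*38 + 19) = -36*(-38 + 19) = -36*(-19) = 684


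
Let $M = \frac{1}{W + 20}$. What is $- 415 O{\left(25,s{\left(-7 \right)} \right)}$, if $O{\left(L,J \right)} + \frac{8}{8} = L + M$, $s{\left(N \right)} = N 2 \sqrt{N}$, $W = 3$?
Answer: $- \frac{229495}{23} \approx -9978.0$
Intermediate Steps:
$M = \frac{1}{23}$ ($M = \frac{1}{3 + 20} = \frac{1}{23} \approx 0.043478$)
$s{\left(N \right)} = 2 N^{\frac{3}{2}}$
$O{\left(L,J \right)} = - \frac{22}{23} + L$ ($O{\left(L,J \right)} = -1 + \left(L + \frac{1}{23}\right) = -1 + \left(\frac{1}{23} + L\right) = - \frac{22}{23} + L$)
$- 415 O{\left(25,s{\left(-7 \right)} \right)} = - 415 \left(- \frac{22}{23} + 25\right) = \left(-415\right) \frac{553}{23} = - \frac{229495}{23}$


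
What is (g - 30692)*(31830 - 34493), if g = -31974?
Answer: 166879558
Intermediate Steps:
(g - 30692)*(31830 - 34493) = (-31974 - 30692)*(31830 - 34493) = -62666*(-2663) = 166879558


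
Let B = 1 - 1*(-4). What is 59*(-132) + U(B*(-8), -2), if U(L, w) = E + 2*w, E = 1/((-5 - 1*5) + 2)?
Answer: -62337/8 ≈ -7792.1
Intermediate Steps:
E = -⅛ (E = 1/((-5 - 5) + 2) = 1/(-10 + 2) = 1/(-8) = -⅛ ≈ -0.12500)
B = 5 (B = 1 + 4 = 5)
U(L, w) = -⅛ + 2*w
59*(-132) + U(B*(-8), -2) = 59*(-132) + (-⅛ + 2*(-2)) = -7788 + (-⅛ - 4) = -7788 - 33/8 = -62337/8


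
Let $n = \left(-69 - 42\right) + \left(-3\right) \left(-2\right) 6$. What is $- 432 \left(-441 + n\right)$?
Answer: $222912$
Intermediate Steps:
$n = -75$ ($n = -111 + 6 \cdot 6 = -111 + 36 = -75$)
$- 432 \left(-441 + n\right) = - 432 \left(-441 - 75\right) = \left(-432\right) \left(-516\right) = 222912$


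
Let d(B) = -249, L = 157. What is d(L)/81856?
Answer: -249/81856 ≈ -0.0030419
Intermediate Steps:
d(L)/81856 = -249/81856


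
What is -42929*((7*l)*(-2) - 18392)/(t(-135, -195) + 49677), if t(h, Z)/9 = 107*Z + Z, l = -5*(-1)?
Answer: -264185066/46621 ≈ -5666.7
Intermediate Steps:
l = 5
t(h, Z) = 972*Z (t(h, Z) = 9*(107*Z + Z) = 9*(108*Z) = 972*Z)
-42929*((7*l)*(-2) - 18392)/(t(-135, -195) + 49677) = -42929*((7*5)*(-2) - 18392)/(972*(-195) + 49677) = -42929*(35*(-2) - 18392)/(-189540 + 49677) = -42929/((-139863/(-70 - 18392))) = -42929/((-139863/(-18462))) = -42929/((-139863*(-1/18462))) = -42929/46621/6154 = -42929*6154/46621 = -264185066/46621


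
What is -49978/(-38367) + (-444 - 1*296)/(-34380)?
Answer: 9703529/7328097 ≈ 1.3242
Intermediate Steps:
-49978/(-38367) + (-444 - 1*296)/(-34380) = -49978*(-1/38367) + (-444 - 296)*(-1/34380) = 49978/38367 - 740*(-1/34380) = 49978/38367 + 37/1719 = 9703529/7328097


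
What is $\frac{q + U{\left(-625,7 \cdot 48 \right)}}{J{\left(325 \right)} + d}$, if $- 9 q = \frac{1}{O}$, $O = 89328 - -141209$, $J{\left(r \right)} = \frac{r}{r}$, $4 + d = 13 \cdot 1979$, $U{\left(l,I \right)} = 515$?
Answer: $\frac{534269497}{26686502046} \approx 0.02002$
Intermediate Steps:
$d = 25723$ ($d = -4 + 13 \cdot 1979 = -4 + 25727 = 25723$)
$J{\left(r \right)} = 1$
$O = 230537$ ($O = 89328 + 141209 = 230537$)
$q = - \frac{1}{2074833}$ ($q = - \frac{1}{9 \cdot 230537} = \left(- \frac{1}{9}\right) \frac{1}{230537} = - \frac{1}{2074833} \approx -4.8197 \cdot 10^{-7}$)
$\frac{q + U{\left(-625,7 \cdot 48 \right)}}{J{\left(325 \right)} + d} = \frac{- \frac{1}{2074833} + 515}{1 + 25723} = \frac{1068538994}{2074833 \cdot 25724} = \frac{1068538994}{2074833} \cdot \frac{1}{25724} = \frac{534269497}{26686502046}$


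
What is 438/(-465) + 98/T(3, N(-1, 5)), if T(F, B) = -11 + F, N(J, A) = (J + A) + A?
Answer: -8179/620 ≈ -13.192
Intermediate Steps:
N(J, A) = J + 2*A (N(J, A) = (A + J) + A = J + 2*A)
438/(-465) + 98/T(3, N(-1, 5)) = 438/(-465) + 98/(-11 + 3) = 438*(-1/465) + 98/(-8) = -146/155 + 98*(-1/8) = -146/155 - 49/4 = -8179/620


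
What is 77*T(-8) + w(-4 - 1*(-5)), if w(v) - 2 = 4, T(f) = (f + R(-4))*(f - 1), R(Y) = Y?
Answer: 8322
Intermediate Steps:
T(f) = (-1 + f)*(-4 + f) (T(f) = (f - 4)*(f - 1) = (-4 + f)*(-1 + f) = (-1 + f)*(-4 + f))
w(v) = 6 (w(v) = 2 + 4 = 6)
77*T(-8) + w(-4 - 1*(-5)) = 77*(4 + (-8)**2 - 5*(-8)) + 6 = 77*(4 + 64 + 40) + 6 = 77*108 + 6 = 8316 + 6 = 8322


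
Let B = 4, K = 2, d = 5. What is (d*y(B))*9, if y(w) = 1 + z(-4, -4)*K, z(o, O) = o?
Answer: -315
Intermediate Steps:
y(w) = -7 (y(w) = 1 - 4*2 = 1 - 8 = -7)
(d*y(B))*9 = (5*(-7))*9 = -35*9 = -315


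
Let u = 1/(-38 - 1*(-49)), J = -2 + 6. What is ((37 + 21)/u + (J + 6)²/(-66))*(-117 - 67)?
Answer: -3864736/33 ≈ -1.1711e+5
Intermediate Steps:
J = 4
u = 1/11 (u = 1/(-38 + 49) = 1/11 ≈ 0.090909)
((37 + 21)/u + (J + 6)²/(-66))*(-117 - 67) = ((37 + 21)/(1/11) + (4 + 6)²/(-66))*(-117 - 67) = (58*11 + 10²*(-1/66))*(-184) = (638 + 100*(-1/66))*(-184) = (638 - 50/33)*(-184) = (21004/33)*(-184) = -3864736/33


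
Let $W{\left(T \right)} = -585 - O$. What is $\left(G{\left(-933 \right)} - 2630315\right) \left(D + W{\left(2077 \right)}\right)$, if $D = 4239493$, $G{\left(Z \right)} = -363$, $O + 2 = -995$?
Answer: $-11153824805590$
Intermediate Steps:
$O = -997$ ($O = -2 - 995 = -997$)
$W{\left(T \right)} = 412$ ($W{\left(T \right)} = -585 - -997 = -585 + 997 = 412$)
$\left(G{\left(-933 \right)} - 2630315\right) \left(D + W{\left(2077 \right)}\right) = \left(-363 - 2630315\right) \left(4239493 + 412\right) = \left(-2630678\right) 4239905 = -11153824805590$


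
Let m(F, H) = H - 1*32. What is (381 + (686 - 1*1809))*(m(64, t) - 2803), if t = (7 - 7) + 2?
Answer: 2102086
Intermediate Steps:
t = 2 (t = 0 + 2 = 2)
m(F, H) = -32 + H (m(F, H) = H - 32 = -32 + H)
(381 + (686 - 1*1809))*(m(64, t) - 2803) = (381 + (686 - 1*1809))*((-32 + 2) - 2803) = (381 + (686 - 1809))*(-30 - 2803) = (381 - 1123)*(-2833) = -742*(-2833) = 2102086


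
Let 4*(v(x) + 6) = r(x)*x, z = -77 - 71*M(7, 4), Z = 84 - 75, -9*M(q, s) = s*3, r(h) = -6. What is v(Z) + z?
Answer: -11/6 ≈ -1.8333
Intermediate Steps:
M(q, s) = -s/3 (M(q, s) = -s*3/9 = -s/3)
Z = 9
z = 53/3 (z = -77 - (-71)*4/3 = -77 - 71*(-4/3) = -77 + 284/3 = 53/3 ≈ 17.667)
v(x) = -6 - 3*x/2 (v(x) = -6 + (-6*x)/4 = -6 - 3*x/2)
v(Z) + z = (-6 - 3/2*9) + 53/3 = (-6 - 27/2) + 53/3 = -39/2 + 53/3 = -11/6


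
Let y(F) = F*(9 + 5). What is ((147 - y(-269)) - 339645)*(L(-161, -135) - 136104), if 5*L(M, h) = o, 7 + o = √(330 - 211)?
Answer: 228474690764/5 - 335732*√119/5 ≈ 4.5694e+10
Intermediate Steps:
y(F) = 14*F (y(F) = F*14 = 14*F)
o = -7 + √119 (o = -7 + √(330 - 211) = -7 + √119 ≈ 3.9087)
L(M, h) = -7/5 + √119/5 (L(M, h) = (-7 + √119)/5 = -7/5 + √119/5)
((147 - y(-269)) - 339645)*(L(-161, -135) - 136104) = ((147 - 14*(-269)) - 339645)*((-7/5 + √119/5) - 136104) = ((147 - 1*(-3766)) - 339645)*(-680527/5 + √119/5) = ((147 + 3766) - 339645)*(-680527/5 + √119/5) = (3913 - 339645)*(-680527/5 + √119/5) = -335732*(-680527/5 + √119/5) = 228474690764/5 - 335732*√119/5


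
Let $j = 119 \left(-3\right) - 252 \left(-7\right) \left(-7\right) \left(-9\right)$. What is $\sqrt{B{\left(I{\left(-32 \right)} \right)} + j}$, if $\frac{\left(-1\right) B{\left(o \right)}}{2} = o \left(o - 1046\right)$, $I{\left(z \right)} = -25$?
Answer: $5 \sqrt{2289} \approx 239.22$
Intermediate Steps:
$B{\left(o \right)} = - 2 o \left(-1046 + o\right)$ ($B{\left(o \right)} = - 2 o \left(o - 1046\right) = - 2 o \left(-1046 + o\right)$)
$j = 110775$ ($j = -357 - 252 \cdot 49 \left(-9\right) = -357 - -111132 = -357 + 111132 = 110775$)
$\sqrt{B{\left(I{\left(-32 \right)} \right)} + j} = \sqrt{2 \left(-25\right) \left(1046 - -25\right) + 110775} = \sqrt{2 \left(-25\right) \left(1046 + 25\right) + 110775} = \sqrt{2 \left(-25\right) 1071 + 110775} = \sqrt{-53550 + 110775} = \sqrt{57225} = 5 \sqrt{2289}$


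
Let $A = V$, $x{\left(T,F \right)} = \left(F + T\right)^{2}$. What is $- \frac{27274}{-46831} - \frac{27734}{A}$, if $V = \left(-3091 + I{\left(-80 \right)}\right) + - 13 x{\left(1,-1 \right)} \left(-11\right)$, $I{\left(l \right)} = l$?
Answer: $\frac{197899544}{21214443} \approx 9.3285$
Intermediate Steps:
$V = -3171$ ($V = \left(-3091 - 80\right) + - 13 \left(-1 + 1\right)^{2} \left(-11\right) = -3171 + - 13 \cdot 0^{2} \left(-11\right) = -3171 + \left(-13\right) 0 \left(-11\right) = -3171 + 0 \left(-11\right) = -3171 + 0 = -3171$)
$A = -3171$
$- \frac{27274}{-46831} - \frac{27734}{A} = - \frac{27274}{-46831} - \frac{27734}{-3171} = \left(-27274\right) \left(- \frac{1}{46831}\right) - - \frac{3962}{453} = \frac{27274}{46831} + \frac{3962}{453} = \frac{197899544}{21214443}$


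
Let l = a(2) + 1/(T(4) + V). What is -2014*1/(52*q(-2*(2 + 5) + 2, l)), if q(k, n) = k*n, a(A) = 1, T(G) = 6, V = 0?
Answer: 1007/364 ≈ 2.7665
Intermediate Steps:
l = 7/6 (l = 1 + 1/(6 + 0) = 1 + 1/6 = 7/6 ≈ 1.1667)
-2014*1/(52*q(-2*(2 + 5) + 2, l)) = -2014*3/(182*(-2*(2 + 5) + 2)) = -2014*3/(182*(-2*7 + 2)) = -2014*3/(182*(-14 + 2)) = -2014/(-12*7/6*52) = -2014/((-14*52)) = -2014/(-728) = -2014*(-1/728) = 1007/364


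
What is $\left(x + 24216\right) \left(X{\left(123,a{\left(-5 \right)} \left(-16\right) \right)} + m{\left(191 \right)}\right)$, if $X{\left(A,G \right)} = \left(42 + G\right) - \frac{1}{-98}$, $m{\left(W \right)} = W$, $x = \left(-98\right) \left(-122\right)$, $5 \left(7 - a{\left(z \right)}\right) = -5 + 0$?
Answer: $\frac{186123026}{49} \approx 3.7984 \cdot 10^{6}$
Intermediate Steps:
$a{\left(z \right)} = 8$ ($a{\left(z \right)} = 7 - \frac{-5 + 0}{5} = 7 - -1 = 7 + 1 = 8$)
$x = 11956$
$X{\left(A,G \right)} = \frac{4117}{98} + G$ ($X{\left(A,G \right)} = \left(42 + G\right) - - \frac{1}{98} = \left(42 + G\right) + \frac{1}{98} = \frac{4117}{98} + G$)
$\left(x + 24216\right) \left(X{\left(123,a{\left(-5 \right)} \left(-16\right) \right)} + m{\left(191 \right)}\right) = \left(11956 + 24216\right) \left(\left(\frac{4117}{98} + 8 \left(-16\right)\right) + 191\right) = 36172 \left(\left(\frac{4117}{98} - 128\right) + 191\right) = 36172 \left(- \frac{8427}{98} + 191\right) = 36172 \cdot \frac{10291}{98} = \frac{186123026}{49}$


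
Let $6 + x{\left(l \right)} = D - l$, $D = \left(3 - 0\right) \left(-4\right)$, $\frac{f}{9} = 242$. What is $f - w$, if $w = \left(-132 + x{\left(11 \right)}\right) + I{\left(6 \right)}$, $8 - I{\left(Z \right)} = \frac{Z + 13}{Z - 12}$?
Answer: $\frac{13967}{6} \approx 2327.8$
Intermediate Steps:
$f = 2178$ ($f = 9 \cdot 242 = 2178$)
$D = -12$ ($D = \left(3 + 0\right) \left(-4\right) = 3 \left(-4\right) = -12$)
$I{\left(Z \right)} = 8 - \frac{13 + Z}{-12 + Z}$ ($I{\left(Z \right)} = 8 - \frac{Z + 13}{Z - 12} = 8 - \frac{13 + Z}{-12 + Z}$)
$x{\left(l \right)} = -18 - l$ ($x{\left(l \right)} = -6 - \left(12 + l\right) = -18 - l$)
$w = - \frac{899}{6}$ ($w = \left(-132 - 29\right) + \frac{-109 + 7 \cdot 6}{-12 + 6} = \left(-132 - 29\right) + \frac{-109 + 42}{-6} = \left(-132 - 29\right) - - \frac{67}{6} = -161 + \frac{67}{6} = - \frac{899}{6} \approx -149.83$)
$f - w = 2178 - - \frac{899}{6} = 2178 + \frac{899}{6} = \frac{13967}{6}$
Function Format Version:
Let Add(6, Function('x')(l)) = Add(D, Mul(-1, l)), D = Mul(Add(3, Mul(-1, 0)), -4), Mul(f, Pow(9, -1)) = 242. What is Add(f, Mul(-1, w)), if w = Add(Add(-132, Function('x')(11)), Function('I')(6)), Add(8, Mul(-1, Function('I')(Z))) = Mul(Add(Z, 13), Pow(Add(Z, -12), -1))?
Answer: Rational(13967, 6) ≈ 2327.8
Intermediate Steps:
f = 2178 (f = Mul(9, 242) = 2178)
D = -12 (D = Mul(Add(3, 0), -4) = Mul(3, -4) = -12)
Function('I')(Z) = Add(8, Mul(-1, Pow(Add(-12, Z), -1), Add(13, Z))) (Function('I')(Z) = Add(8, Mul(-1, Mul(Add(Z, 13), Pow(Add(Z, -12), -1)))) = Add(8, Mul(-1, Mul(Add(13, Z), Pow(Add(-12, Z), -1)))) = Add(8, Mul(-1, Mul(Pow(Add(-12, Z), -1), Add(13, Z)))) = Add(8, Mul(-1, Pow(Add(-12, Z), -1), Add(13, Z))))
Function('x')(l) = Add(-18, Mul(-1, l)) (Function('x')(l) = Add(-6, Add(-12, Mul(-1, l))) = Add(-18, Mul(-1, l)))
w = Rational(-899, 6) (w = Add(Add(-132, Add(-18, Mul(-1, 11))), Mul(Pow(Add(-12, 6), -1), Add(-109, Mul(7, 6)))) = Add(Add(-132, Add(-18, -11)), Mul(Pow(-6, -1), Add(-109, 42))) = Add(Add(-132, -29), Mul(Rational(-1, 6), -67)) = Add(-161, Rational(67, 6)) = Rational(-899, 6) ≈ -149.83)
Add(f, Mul(-1, w)) = Add(2178, Mul(-1, Rational(-899, 6))) = Add(2178, Rational(899, 6)) = Rational(13967, 6)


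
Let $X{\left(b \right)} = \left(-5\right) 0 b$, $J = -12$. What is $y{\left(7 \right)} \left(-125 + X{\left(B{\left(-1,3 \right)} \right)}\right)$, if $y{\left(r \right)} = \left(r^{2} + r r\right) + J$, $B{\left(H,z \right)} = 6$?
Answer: $-10750$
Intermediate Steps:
$X{\left(b \right)} = 0$ ($X{\left(b \right)} = 0 b = 0$)
$y{\left(r \right)} = -12 + 2 r^{2}$ ($y{\left(r \right)} = \left(r^{2} + r r\right) - 12 = \left(r^{2} + r^{2}\right) - 12 = 2 r^{2} - 12 = -12 + 2 r^{2}$)
$y{\left(7 \right)} \left(-125 + X{\left(B{\left(-1,3 \right)} \right)}\right) = \left(-12 + 2 \cdot 7^{2}\right) \left(-125 + 0\right) = \left(-12 + 2 \cdot 49\right) \left(-125\right) = \left(-12 + 98\right) \left(-125\right) = 86 \left(-125\right) = -10750$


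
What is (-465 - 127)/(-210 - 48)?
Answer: 296/129 ≈ 2.2946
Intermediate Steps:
(-465 - 127)/(-210 - 48) = -592/(-258) = -592*(-1/258) = 296/129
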